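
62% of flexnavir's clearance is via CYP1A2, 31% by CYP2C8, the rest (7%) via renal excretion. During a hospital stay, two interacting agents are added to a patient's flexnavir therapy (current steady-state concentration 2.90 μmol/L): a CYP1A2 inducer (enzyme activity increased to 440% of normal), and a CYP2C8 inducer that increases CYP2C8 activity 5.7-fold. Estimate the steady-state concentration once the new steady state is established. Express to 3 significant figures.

0.635 μmol/L

CYP1A2: 0.62 × 4.4 = 2.728
CYP2C8: 0.31 × 5.7 = 1.767
Other: 0.07 (unchanged)
New clearance relative to baseline: 2.728 + 1.767 + 0.07 = 4.565.
New steady-state concentration = 2.90 / 4.565 = 0.635 μmol/L (concentration scales inversely with clearance).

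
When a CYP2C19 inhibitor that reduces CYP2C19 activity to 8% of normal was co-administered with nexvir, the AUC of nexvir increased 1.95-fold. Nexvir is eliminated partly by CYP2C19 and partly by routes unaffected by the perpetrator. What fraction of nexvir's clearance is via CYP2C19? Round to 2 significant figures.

0.53

Call the CYP2C19 fraction fm. After the interaction, CL_new/CL_old = fm × 0.08 + (1 − fm).
AUC ratio = 1 / (new CL fraction), so new CL fraction = 1 / 1.95 = 0.5128.
fm × 0.08 + 1 − fm = 0.5128  ⇒  fm × (0.08 − 1) = −0.4872  ⇒  fm = 0.53.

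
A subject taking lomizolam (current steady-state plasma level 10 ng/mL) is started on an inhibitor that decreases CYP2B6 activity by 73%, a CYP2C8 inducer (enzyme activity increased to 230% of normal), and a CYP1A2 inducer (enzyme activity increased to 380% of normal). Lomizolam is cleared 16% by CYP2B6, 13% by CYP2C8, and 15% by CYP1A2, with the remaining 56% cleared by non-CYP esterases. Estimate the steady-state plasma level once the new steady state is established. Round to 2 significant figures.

6.8 ng/mL

The CYP2B6 pathway (16% of clearance) drops to 0.27× activity: 0.16 × 0.27 = 0.0432.
The CYP2C8 pathway (13% of clearance) increases to 2.3× activity: 0.13 × 2.3 = 0.299.
The CYP1A2 pathway (15% of clearance) rises to 3.8× activity: 0.15 × 3.8 = 0.57.
The remaining 56% of clearance is unaffected.
CL_new/CL_old = 0.0432 + 0.299 + 0.57 + 0.56 = 1.4722.
New steady-state plasma level = 10 / 1.4722 = 6.8 ng/mL (concentration scales inversely with clearance).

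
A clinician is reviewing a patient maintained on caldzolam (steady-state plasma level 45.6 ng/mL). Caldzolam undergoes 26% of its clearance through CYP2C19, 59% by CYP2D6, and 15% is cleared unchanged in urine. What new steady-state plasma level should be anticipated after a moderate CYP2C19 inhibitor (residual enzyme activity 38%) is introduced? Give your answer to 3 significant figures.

54.4 ng/mL

The CYP2C19 pathway (26% of clearance) is reduced to 0.38× activity: 0.26 × 0.38 = 0.0988.
CYP2D6 (59%) and the residual 15% are unaffected.
CL_new/CL_old = 0.0988 + 0.59 + 0.15 = 0.8388.
Steady-state plasma level ∝ 1/CL, so new value = 45.6 / 0.8388 = 54.4 ng/mL.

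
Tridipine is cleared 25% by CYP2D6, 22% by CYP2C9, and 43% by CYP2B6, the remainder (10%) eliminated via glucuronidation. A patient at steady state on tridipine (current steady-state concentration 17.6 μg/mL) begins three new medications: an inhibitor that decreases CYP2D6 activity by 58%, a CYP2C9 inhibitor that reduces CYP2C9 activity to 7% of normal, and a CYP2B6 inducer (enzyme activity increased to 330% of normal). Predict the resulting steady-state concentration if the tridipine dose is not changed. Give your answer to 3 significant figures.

CYP2D6: 0.25 × 0.42 = 0.105
CYP2C9: 0.22 × 0.07 = 0.0154
CYP2B6: 0.43 × 3.3 = 1.419
Other: 0.1 (unchanged)
CL_new/CL_old = 0.105 + 0.0154 + 1.419 + 0.1 = 1.6394.
Steady-state concentration ∝ 1/CL: new value = 17.6 / 1.6394 = 10.7 μg/mL.

10.7 μg/mL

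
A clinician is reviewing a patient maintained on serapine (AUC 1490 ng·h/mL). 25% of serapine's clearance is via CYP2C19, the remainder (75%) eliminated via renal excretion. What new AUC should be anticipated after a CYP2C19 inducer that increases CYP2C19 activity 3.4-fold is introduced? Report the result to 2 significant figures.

CYP2C19: 0.25 × 3.4 = 0.85
Other: 0.75 (unchanged)
CL_new/CL_old = 0.85 + 0.75 = 1.6.
With dosing unchanged, AUC scales as 1/CL: 1490 / 1.6 = 9.3 × 10² ng·h/mL.

9.3 × 10² ng·h/mL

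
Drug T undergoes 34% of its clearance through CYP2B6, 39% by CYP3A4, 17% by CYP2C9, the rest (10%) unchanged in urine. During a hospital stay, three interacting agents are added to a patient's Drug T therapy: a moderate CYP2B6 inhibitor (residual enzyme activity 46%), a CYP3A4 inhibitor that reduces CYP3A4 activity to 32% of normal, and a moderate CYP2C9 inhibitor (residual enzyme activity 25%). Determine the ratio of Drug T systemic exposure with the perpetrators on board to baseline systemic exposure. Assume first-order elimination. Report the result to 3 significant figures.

2.36

The CYP2B6 pathway (34% of clearance) is reduced to 0.46× activity: 0.34 × 0.46 = 0.1564.
The CYP3A4 pathway (39% of clearance) falls to 0.32× activity: 0.39 × 0.32 = 0.1248.
The CYP2C9 pathway (17% of clearance) falls to 0.25× activity: 0.17 × 0.25 = 0.0425.
Non-CYP routes (10%) are unchanged.
CL_new/CL_old = 0.1564 + 0.1248 + 0.0425 + 0.1 = 0.4237.
Because systemic exposure varies inversely with clearance, the combined effect is 1 / 0.4237 = 2.36.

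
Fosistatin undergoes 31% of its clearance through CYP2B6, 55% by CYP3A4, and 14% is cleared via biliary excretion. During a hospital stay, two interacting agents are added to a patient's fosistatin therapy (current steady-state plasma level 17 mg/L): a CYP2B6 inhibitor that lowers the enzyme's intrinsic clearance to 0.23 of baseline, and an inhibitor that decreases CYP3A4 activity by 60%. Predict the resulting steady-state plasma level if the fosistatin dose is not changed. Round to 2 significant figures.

The CYP2B6 pathway (31% of clearance) falls to 0.23× activity: 0.31 × 0.23 = 0.0713.
The CYP3A4 pathway (55% of clearance) is reduced to 0.4× activity: 0.55 × 0.4 = 0.22.
The remaining 14% of clearance is unaffected.
Relative clearance = 0.0713 + 0.22 + 0.14 = 0.4313.
Steady-state plasma level ∝ 1/CL: new value = 17 / 0.4313 = 39 mg/L.

39 mg/L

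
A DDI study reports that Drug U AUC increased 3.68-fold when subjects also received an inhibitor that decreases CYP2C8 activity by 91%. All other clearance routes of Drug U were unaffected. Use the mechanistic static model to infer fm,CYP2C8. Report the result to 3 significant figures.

CL'/CL = 1 / 3.68 = 0.2717
0.09·fm + (1 − fm) = 0.2717
fm = (0.2717 − 1) / (0.09 − 1) = 0.800

0.800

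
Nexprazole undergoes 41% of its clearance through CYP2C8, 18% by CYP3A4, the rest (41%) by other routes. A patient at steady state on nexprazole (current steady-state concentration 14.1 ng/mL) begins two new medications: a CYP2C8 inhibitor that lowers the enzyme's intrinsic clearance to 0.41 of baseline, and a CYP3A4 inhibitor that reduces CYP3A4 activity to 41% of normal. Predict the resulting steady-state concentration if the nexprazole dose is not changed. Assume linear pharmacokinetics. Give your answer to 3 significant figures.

21.6 ng/mL

CYP2C8: 0.41 × 0.41 = 0.1681
CYP3A4: 0.18 × 0.41 = 0.0738
Other: 0.41 (unchanged)
CL_new/CL_old = 0.1681 + 0.0738 + 0.41 = 0.6519.
Dividing the baseline by the relative clearance: 14.1 / 0.6519 = 21.6 ng/mL.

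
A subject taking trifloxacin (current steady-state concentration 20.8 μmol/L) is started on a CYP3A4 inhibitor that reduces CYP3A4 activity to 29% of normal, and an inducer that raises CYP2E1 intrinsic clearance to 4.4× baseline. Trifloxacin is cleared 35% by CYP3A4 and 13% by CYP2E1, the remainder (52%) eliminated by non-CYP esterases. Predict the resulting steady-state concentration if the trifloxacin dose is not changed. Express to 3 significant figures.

CYP3A4: 0.35 × 0.29 = 0.1015
CYP2E1: 0.13 × 4.4 = 0.572
Other: 0.52 (unchanged)
Relative clearance = 0.1015 + 0.572 + 0.52 = 1.1935.
Dividing the baseline by the relative clearance: 20.8 / 1.1935 = 17.4 μmol/L.

17.4 μmol/L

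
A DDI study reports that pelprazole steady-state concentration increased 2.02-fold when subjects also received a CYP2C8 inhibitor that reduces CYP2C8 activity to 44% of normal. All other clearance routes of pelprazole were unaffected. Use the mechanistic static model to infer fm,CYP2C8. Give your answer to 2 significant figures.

0.90

CL'/CL = 1 / 2.02 = 0.495
0.44·fm + (1 − fm) = 0.495
fm = (0.495 − 1) / (0.44 − 1) = 0.90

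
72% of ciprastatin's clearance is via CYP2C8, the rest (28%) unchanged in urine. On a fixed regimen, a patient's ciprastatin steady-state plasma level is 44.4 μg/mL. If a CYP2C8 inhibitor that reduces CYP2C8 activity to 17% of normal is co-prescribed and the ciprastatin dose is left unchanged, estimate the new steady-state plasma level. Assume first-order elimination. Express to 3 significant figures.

110 μg/mL

The CYP2C8 pathway (72% of clearance) is reduced to 0.17× activity: 0.72 × 0.17 = 0.1224.
Non-CYP routes (28%) are unchanged.
Relative clearance = 0.1224 + 0.28 = 0.4024.
With dosing unchanged, steady-state plasma level scales as 1/CL: 44.4 / 0.4024 = 110 μg/mL.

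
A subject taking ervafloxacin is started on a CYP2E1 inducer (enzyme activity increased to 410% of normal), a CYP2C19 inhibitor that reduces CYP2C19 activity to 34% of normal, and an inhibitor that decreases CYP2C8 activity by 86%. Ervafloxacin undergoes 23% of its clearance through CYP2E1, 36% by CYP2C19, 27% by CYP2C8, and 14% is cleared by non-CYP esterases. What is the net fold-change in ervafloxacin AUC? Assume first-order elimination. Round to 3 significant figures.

0.804

CYP2E1: 0.23 × 4.1 = 0.943
CYP2C19: 0.36 × 0.34 = 0.1224
CYP2C8: 0.27 × 0.14 = 0.0378
Other: 0.14 (unchanged)
CL_new/CL_old = 0.943 + 0.1224 + 0.0378 + 0.14 = 1.2432.
Net AUC ratio = 1 / 1.2432 = 0.804.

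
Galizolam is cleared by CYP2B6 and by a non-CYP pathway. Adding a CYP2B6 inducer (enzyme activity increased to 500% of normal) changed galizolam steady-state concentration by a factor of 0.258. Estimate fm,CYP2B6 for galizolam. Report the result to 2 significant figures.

Call the CYP2B6 fraction fm. After the interaction, CL_new/CL_old = fm × 5 + (1 − fm).
Steady-state concentration ratio = 1 / (new CL fraction), so new CL fraction = 1 / 0.258 = 3.876.
fm × 5 + 1 − fm = 3.876  ⇒  fm × (5 − 1) = 2.876  ⇒  fm = 0.72.

0.72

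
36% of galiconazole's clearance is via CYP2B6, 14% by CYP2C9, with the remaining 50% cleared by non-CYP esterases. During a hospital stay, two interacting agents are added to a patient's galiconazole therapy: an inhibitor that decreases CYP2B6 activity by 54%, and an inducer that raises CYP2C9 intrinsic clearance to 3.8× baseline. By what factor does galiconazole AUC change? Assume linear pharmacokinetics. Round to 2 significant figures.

0.84

CYP2B6: 0.36 × 0.46 = 0.1656
CYP2C9: 0.14 × 3.8 = 0.532
Other: 0.5 (unchanged)
CL_new/CL_old = 0.1656 + 0.532 + 0.5 = 1.1976.
AUC ∝ 1/CL: fold-change = 1 / 1.1976 = 0.84.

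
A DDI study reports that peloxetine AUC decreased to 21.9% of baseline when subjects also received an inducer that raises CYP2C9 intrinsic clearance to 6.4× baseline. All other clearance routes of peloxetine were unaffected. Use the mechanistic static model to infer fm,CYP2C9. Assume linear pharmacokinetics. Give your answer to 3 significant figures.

0.660

Write x for the fraction cleared via CYP2C9. The observed AUC change means clearance rose to 1/0.219 = 4.566 of baseline.
Only the CYP2C9 route changed, so 4.566 = x·6.4 + (1 − x), giving x = 0.660.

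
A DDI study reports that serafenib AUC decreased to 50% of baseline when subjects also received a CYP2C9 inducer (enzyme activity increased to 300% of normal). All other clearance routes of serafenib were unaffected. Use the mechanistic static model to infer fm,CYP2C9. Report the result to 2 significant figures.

0.50

CL'/CL = 1 / 0.500 = 2
3·fm + (1 − fm) = 2
fm = (2 − 1) / (3 − 1) = 0.50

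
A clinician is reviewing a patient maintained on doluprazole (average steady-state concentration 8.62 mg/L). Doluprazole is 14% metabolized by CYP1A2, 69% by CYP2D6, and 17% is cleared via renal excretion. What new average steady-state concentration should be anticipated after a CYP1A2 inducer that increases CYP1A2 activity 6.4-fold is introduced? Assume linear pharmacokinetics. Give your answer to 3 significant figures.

4.91 mg/L

CYP1A2: 0.14 × 6.4 = 0.896
CYP2D6: 0.69 (unchanged)
Other: 0.17 (unchanged)
Relative clearance = 0.896 + 0.69 + 0.17 = 1.756.
With dosing unchanged, average steady-state concentration scales as 1/CL: 8.62 / 1.756 = 4.91 mg/L.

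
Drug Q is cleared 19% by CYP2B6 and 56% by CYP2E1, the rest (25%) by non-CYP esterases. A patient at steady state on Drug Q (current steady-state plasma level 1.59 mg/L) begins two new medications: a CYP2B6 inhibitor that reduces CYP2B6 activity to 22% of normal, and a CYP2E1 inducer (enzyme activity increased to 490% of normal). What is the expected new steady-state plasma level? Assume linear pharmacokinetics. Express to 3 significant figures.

The CYP2B6 pathway (19% of clearance) falls to 0.22× activity: 0.19 × 0.22 = 0.0418.
The CYP2E1 pathway (56% of clearance) increases to 4.9× activity: 0.56 × 4.9 = 2.744.
Non-CYP routes (25%) are unchanged.
Relative clearance = 0.0418 + 2.744 + 0.25 = 3.0358.
Steady-state plasma level ∝ 1/CL: new value = 1.59 / 3.0358 = 0.524 mg/L.

0.524 mg/L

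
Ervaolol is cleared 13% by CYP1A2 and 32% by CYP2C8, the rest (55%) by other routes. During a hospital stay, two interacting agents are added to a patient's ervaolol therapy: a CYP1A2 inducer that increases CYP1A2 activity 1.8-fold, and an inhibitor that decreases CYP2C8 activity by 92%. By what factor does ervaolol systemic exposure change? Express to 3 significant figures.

The CYP1A2 pathway (13% of clearance) rises to 1.8× activity: 0.13 × 1.8 = 0.234.
The CYP2C8 pathway (32% of clearance) falls to 0.08× activity: 0.32 × 0.08 = 0.0256.
Non-CYP routes (55%) are unchanged.
Relative clearance = 0.234 + 0.0256 + 0.55 = 0.8096.
Systemic exposure ∝ 1/CL: fold-change = 1 / 0.8096 = 1.24.

1.24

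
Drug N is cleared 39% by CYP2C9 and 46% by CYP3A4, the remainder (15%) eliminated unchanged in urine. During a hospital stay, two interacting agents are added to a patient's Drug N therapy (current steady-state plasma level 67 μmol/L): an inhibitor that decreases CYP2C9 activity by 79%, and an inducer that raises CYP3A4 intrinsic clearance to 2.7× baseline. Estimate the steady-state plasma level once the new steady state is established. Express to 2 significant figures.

The CYP2C9 pathway (39% of clearance) drops to 0.21× activity: 0.39 × 0.21 = 0.0819.
The CYP3A4 pathway (46% of clearance) is boosted to 2.7× activity: 0.46 × 2.7 = 1.242.
Non-CYP routes (15%) are unchanged.
CL_new/CL_old = 0.0819 + 1.242 + 0.15 = 1.4739.
New steady-state plasma level = 67 / 1.4739 = 45 μmol/L (concentration scales inversely with clearance).

45 μmol/L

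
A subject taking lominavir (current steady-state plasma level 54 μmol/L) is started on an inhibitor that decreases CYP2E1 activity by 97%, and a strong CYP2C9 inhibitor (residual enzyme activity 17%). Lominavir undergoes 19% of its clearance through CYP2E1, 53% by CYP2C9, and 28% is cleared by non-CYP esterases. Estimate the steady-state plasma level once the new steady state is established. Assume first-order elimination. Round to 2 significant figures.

1.4 × 10² μmol/L

CYP2E1: 0.19 × 0.03 = 0.0057
CYP2C9: 0.53 × 0.17 = 0.0901
Other: 0.28 (unchanged)
CL_new/CL_old = 0.0057 + 0.0901 + 0.28 = 0.3758.
New steady-state plasma level = 54 / 0.3758 = 1.4 × 10² μmol/L (concentration scales inversely with clearance).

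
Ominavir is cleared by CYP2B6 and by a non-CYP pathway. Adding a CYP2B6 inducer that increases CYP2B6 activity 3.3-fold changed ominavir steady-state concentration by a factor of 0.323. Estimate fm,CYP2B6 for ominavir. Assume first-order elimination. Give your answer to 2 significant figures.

0.91

CL'/CL = 1 / 0.323 = 3.096
3.3·fm + (1 − fm) = 3.096
fm = (3.096 − 1) / (3.3 − 1) = 0.91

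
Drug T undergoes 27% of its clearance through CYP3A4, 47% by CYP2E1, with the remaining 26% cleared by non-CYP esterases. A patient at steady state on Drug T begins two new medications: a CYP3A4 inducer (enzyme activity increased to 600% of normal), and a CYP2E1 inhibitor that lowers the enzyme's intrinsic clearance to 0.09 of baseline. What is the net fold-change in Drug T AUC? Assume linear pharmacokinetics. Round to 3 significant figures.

The CYP3A4 pathway (27% of clearance) rises to 6× activity: 0.27 × 6 = 1.62.
The CYP2E1 pathway (47% of clearance) drops to 0.09× activity: 0.47 × 0.09 = 0.0423.
Non-CYP routes (26%) are unchanged.
CL_new/CL_old = 1.62 + 0.0423 + 0.26 = 1.9223.
Net AUC ratio = 1 / 1.9223 = 0.520.

0.520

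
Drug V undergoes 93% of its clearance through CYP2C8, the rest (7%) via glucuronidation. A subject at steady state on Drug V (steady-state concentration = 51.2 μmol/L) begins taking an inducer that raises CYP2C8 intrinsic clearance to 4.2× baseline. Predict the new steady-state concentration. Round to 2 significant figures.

The CYP2C8 pathway (93% of clearance) is boosted to 4.2× activity: 0.93 × 4.2 = 3.906.
Non-CYP routes (7%) are unchanged.
CL_new/CL_old = 3.906 + 0.07 = 3.976.
Steady-state concentration ∝ 1/CL, so new value = 51.2 / 3.976 = 13 μmol/L.

13 μmol/L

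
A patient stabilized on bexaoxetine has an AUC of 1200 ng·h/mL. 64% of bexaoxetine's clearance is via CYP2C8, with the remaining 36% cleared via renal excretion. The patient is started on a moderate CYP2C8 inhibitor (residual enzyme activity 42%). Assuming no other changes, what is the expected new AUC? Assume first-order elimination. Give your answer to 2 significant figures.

CYP2C8: 0.64 × 0.42 = 0.2688
Other: 0.36 (unchanged)
Relative clearance = 0.2688 + 0.36 = 0.6288.
AUC ∝ 1/CL, so new value = 1200 / 0.6288 = 1.9 × 10³ ng·h/mL.

1.9 × 10³ ng·h/mL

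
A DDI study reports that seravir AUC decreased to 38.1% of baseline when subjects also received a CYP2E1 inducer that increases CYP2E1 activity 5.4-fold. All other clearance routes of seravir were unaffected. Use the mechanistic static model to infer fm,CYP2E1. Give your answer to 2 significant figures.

Write x for the fraction cleared via CYP2E1. The observed AUC change means clearance rose to 1/0.381 = 2.625 of baseline.
Only the CYP2E1 route changed, so 2.625 = x·5.4 + (1 − x), giving x = 0.37.

0.37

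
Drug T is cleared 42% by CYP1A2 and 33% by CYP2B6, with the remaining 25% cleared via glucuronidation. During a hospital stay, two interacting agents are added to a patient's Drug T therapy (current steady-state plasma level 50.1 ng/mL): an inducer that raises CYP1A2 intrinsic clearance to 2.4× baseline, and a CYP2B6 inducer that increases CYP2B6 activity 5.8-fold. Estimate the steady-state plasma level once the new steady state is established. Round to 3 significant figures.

The CYP1A2 pathway (42% of clearance) rises to 2.4× activity: 0.42 × 2.4 = 1.008.
The CYP2B6 pathway (33% of clearance) is boosted to 5.8× activity: 0.33 × 5.8 = 1.914.
The remaining 25% of clearance is unaffected.
Relative clearance = 1.008 + 1.914 + 0.25 = 3.172.
New steady-state plasma level = 50.1 / 3.172 = 15.8 ng/mL (concentration scales inversely with clearance).

15.8 ng/mL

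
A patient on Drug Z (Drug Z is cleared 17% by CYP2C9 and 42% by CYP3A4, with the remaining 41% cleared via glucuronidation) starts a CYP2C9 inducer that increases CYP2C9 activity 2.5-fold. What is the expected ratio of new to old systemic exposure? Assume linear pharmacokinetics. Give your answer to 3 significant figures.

The CYP2C9 pathway (17% of clearance) increases to 2.5× activity: 0.17 × 2.5 = 0.425.
CYP3A4 (42%) and the residual 41% are unaffected.
New clearance relative to baseline: 0.425 + 0.42 + 0.41 = 1.255.
Since systemic exposure ∝ 1/CL, the ratio is 1 / 1.255 = 0.797.

0.797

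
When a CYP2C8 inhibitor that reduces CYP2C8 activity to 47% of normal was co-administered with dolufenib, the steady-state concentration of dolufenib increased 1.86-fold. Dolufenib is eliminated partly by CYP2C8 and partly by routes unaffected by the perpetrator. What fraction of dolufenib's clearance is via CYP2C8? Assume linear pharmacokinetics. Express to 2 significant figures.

CL'/CL = 1 / 1.86 = 0.5376
0.47·fm + (1 − fm) = 0.5376
fm = (0.5376 − 1) / (0.47 − 1) = 0.87

0.87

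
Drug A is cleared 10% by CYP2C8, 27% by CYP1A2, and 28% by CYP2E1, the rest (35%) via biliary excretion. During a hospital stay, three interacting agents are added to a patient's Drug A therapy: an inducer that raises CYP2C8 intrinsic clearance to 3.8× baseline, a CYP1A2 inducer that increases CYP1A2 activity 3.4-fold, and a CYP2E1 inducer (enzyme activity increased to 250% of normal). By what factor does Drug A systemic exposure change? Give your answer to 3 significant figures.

0.426

The CYP2C8 pathway (10% of clearance) is boosted to 3.8× activity: 0.1 × 3.8 = 0.38.
The CYP1A2 pathway (27% of clearance) increases to 3.4× activity: 0.27 × 3.4 = 0.918.
The CYP2E1 pathway (28% of clearance) rises to 2.5× activity: 0.28 × 2.5 = 0.7.
The remaining 35% of clearance is unaffected.
New clearance relative to baseline: 0.38 + 0.918 + 0.7 + 0.35 = 2.348.
Because systemic exposure varies inversely with clearance, the combined effect is 1 / 2.348 = 0.426.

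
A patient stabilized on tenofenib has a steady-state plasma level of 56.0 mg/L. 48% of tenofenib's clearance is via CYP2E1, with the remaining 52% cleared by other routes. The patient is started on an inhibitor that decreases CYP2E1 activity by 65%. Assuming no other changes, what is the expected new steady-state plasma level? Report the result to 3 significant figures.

81.4 mg/L

The CYP2E1 pathway (48% of clearance) drops to 0.35× activity: 0.48 × 0.35 = 0.168.
The remaining 52% of clearance is unaffected.
Relative clearance = 0.168 + 0.52 = 0.688.
New steady-state plasma level = baseline ÷ relative clearance = 56.0 / 0.688 = 81.4 mg/L.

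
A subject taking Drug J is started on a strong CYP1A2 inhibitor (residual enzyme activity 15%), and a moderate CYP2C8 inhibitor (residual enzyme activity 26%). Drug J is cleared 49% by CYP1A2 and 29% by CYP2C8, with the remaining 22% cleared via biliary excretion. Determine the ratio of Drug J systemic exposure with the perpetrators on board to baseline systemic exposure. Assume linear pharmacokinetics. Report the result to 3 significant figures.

2.71

The CYP1A2 pathway (49% of clearance) drops to 0.15× activity: 0.49 × 0.15 = 0.0735.
The CYP2C8 pathway (29% of clearance) falls to 0.26× activity: 0.29 × 0.26 = 0.0754.
The remaining 22% of clearance is unaffected.
New clearance relative to baseline: 0.0735 + 0.0754 + 0.22 = 0.3689.
Because systemic exposure varies inversely with clearance, the combined effect is 1 / 0.3689 = 2.71.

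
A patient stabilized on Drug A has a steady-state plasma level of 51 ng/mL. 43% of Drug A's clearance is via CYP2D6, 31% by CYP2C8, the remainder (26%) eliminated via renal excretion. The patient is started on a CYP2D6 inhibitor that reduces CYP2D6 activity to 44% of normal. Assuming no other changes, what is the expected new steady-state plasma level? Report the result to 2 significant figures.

CYP2D6: 0.43 × 0.44 = 0.1892
CYP2C8: 0.31 (unchanged)
Other: 0.26 (unchanged)
Relative clearance = 0.1892 + 0.31 + 0.26 = 0.7592.
With dosing unchanged, steady-state plasma level scales as 1/CL: 51 / 0.7592 = 67 ng/mL.

67 ng/mL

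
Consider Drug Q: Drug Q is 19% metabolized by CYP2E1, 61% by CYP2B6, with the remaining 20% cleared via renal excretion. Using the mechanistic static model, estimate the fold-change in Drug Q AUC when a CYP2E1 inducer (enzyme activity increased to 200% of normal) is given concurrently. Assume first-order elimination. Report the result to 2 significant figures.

0.84

The CYP2E1 pathway (19% of clearance) rises to 2× activity: 0.19 × 2 = 0.38.
CYP2B6 (61%) and the residual 20% are unaffected.
Relative clearance = 0.38 + 0.61 + 0.2 = 1.19.
AUC ratio = CL_old/CL_new = 1 / 1.19 = 0.84.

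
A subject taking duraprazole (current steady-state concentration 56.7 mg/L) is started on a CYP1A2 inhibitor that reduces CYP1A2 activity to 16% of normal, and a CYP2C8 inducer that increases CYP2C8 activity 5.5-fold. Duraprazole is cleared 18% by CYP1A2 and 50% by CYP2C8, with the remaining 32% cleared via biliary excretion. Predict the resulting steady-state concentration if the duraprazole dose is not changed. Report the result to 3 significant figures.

18.3 mg/L

CYP1A2: 0.18 × 0.16 = 0.0288
CYP2C8: 0.5 × 5.5 = 2.75
Other: 0.32 (unchanged)
Relative clearance = 0.0288 + 2.75 + 0.32 = 3.0988.
Dividing the baseline by the relative clearance: 56.7 / 3.0988 = 18.3 mg/L.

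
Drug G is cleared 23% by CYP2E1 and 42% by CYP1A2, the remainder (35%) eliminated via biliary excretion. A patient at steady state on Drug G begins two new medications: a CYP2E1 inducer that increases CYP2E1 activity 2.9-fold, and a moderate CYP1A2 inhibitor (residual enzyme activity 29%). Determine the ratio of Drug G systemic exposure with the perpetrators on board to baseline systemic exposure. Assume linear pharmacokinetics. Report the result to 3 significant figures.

CYP2E1: 0.23 × 2.9 = 0.667
CYP1A2: 0.42 × 0.29 = 0.1218
Other: 0.35 (unchanged)
CL_new/CL_old = 0.667 + 0.1218 + 0.35 = 1.1388.
Net systemic exposure ratio = 1 / 1.1388 = 0.878.

0.878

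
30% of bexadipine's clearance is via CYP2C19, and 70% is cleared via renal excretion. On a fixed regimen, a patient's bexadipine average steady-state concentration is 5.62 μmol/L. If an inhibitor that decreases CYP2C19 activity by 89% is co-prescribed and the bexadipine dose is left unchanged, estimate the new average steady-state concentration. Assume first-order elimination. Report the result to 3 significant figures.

7.67 μmol/L

The CYP2C19 pathway (30% of clearance) is reduced to 0.11× activity: 0.3 × 0.11 = 0.033.
The remaining 70% of clearance is unaffected.
CL_new/CL_old = 0.033 + 0.7 = 0.733.
New average steady-state concentration = baseline ÷ relative clearance = 5.62 / 0.733 = 7.67 μmol/L.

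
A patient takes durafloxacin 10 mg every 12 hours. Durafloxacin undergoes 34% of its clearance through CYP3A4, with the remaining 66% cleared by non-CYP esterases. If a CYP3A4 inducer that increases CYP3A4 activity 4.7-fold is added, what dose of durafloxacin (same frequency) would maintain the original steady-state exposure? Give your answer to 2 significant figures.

23 mg

The CYP3A4 pathway (34% of clearance) increases to 4.7× activity: 0.34 × 4.7 = 1.598.
Non-CYP routes (66%) are unchanged.
CL_new/CL_old = 1.598 + 0.66 = 2.258.
To maintain the same steady-state level, dose must scale with clearance: new dose = 10 × 2.258 = 23 mg.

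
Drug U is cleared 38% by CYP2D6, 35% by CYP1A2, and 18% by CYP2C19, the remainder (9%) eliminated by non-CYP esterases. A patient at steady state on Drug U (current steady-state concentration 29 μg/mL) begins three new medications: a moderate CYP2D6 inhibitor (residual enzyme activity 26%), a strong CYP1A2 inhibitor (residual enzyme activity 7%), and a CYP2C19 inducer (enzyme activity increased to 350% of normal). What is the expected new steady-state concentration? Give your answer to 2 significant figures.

34 μg/mL

CYP2D6: 0.38 × 0.26 = 0.0988
CYP1A2: 0.35 × 0.07 = 0.0245
CYP2C19: 0.18 × 3.5 = 0.63
Other: 0.09 (unchanged)
New clearance relative to baseline: 0.0988 + 0.0245 + 0.63 + 0.09 = 0.8433.
Dividing the baseline by the relative clearance: 29 / 0.8433 = 34 μg/mL.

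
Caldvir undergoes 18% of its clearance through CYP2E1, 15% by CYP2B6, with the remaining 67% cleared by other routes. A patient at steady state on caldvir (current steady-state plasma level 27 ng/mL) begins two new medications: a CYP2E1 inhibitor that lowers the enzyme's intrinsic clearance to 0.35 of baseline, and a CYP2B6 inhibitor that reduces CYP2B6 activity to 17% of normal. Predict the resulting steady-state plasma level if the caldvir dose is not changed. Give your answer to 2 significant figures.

36 ng/mL

The CYP2E1 pathway (18% of clearance) is reduced to 0.35× activity: 0.18 × 0.35 = 0.063.
The CYP2B6 pathway (15% of clearance) drops to 0.17× activity: 0.15 × 0.17 = 0.0255.
Non-CYP routes (67%) are unchanged.
CL_new/CL_old = 0.063 + 0.0255 + 0.67 = 0.7585.
Steady-state plasma level ∝ 1/CL: new value = 27 / 0.7585 = 36 ng/mL.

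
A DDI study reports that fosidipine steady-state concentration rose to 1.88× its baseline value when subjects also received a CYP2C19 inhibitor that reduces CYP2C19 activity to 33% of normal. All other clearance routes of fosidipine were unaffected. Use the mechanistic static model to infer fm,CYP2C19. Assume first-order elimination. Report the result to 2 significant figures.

0.70

Call the CYP2C19 fraction fm. After the interaction, CL_new/CL_old = fm × 0.33 + (1 − fm).
Steady-state concentration ratio = 1 / (new CL fraction), so new CL fraction = 1 / 1.88 = 0.5319.
fm × 0.33 + 1 − fm = 0.5319  ⇒  fm × (0.33 − 1) = −0.4681  ⇒  fm = 0.70.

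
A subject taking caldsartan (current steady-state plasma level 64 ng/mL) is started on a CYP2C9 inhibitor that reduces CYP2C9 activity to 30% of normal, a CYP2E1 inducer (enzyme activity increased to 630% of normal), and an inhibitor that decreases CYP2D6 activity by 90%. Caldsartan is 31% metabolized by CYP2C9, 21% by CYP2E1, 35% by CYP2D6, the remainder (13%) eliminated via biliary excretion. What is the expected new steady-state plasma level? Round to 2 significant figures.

CYP2C9: 0.31 × 0.3 = 0.093
CYP2E1: 0.21 × 6.3 = 1.323
CYP2D6: 0.35 × 0.1 = 0.035
Other: 0.13 (unchanged)
CL_new/CL_old = 0.093 + 1.323 + 0.035 + 0.13 = 1.581.
Steady-state plasma level ∝ 1/CL: new value = 64 / 1.581 = 40 ng/mL.

40 ng/mL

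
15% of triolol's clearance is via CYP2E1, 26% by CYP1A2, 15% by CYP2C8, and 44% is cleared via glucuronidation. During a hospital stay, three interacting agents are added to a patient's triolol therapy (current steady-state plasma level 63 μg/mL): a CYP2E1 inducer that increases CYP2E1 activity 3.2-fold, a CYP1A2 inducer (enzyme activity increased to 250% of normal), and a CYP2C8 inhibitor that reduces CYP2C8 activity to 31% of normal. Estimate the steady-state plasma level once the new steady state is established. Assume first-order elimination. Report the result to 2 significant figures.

The CYP2E1 pathway (15% of clearance) increases to 3.2× activity: 0.15 × 3.2 = 0.48.
The CYP1A2 pathway (26% of clearance) increases to 2.5× activity: 0.26 × 2.5 = 0.65.
The CYP2C8 pathway (15% of clearance) falls to 0.31× activity: 0.15 × 0.31 = 0.0465.
Non-CYP routes (44%) are unchanged.
CL_new/CL_old = 0.48 + 0.65 + 0.0465 + 0.44 = 1.6165.
Steady-state plasma level ∝ 1/CL: new value = 63 / 1.6165 = 39 μg/mL.

39 μg/mL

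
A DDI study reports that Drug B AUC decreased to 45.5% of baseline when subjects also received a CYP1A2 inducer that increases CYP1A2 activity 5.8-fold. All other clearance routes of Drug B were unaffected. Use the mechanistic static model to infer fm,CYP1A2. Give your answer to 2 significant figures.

0.25

Write x for the fraction cleared via CYP1A2. The observed AUC change means clearance rose to 1/0.455 = 2.198 of baseline.
Only the CYP1A2 route changed, so 2.198 = x·5.8 + (1 − x), giving x = 0.25.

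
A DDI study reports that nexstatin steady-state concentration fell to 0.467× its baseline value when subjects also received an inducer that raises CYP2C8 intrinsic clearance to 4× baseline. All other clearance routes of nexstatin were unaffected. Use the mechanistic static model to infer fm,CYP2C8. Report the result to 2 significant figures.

Let fm be the CYP2C8 fraction. New clearance relative to baseline = fm × 4 + (1 − fm).
Steady-state concentration ratio = 1 / (new CL fraction), so new CL fraction = 1 / 0.467 = 2.141.
fm × 4 + 1 − fm = 2.141  ⇒  fm × (4 − 1) = 1.141  ⇒  fm = 0.38.

0.38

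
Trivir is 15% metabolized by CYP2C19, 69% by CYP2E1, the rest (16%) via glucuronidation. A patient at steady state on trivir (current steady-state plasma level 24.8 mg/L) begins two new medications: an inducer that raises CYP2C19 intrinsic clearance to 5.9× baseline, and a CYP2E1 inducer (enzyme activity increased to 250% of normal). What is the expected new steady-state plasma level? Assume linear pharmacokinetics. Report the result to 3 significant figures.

8.95 mg/L

CYP2C19: 0.15 × 5.9 = 0.885
CYP2E1: 0.69 × 2.5 = 1.725
Other: 0.16 (unchanged)
New clearance relative to baseline: 0.885 + 1.725 + 0.16 = 2.77.
New steady-state plasma level = 24.8 / 2.77 = 8.95 mg/L (concentration scales inversely with clearance).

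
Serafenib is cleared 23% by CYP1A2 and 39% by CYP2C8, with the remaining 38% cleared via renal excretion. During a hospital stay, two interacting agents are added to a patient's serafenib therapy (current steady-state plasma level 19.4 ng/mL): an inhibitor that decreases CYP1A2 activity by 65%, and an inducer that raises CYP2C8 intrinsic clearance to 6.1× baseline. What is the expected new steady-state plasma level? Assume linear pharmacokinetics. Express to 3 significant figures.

6.83 ng/mL

CYP1A2: 0.23 × 0.35 = 0.0805
CYP2C8: 0.39 × 6.1 = 2.379
Other: 0.38 (unchanged)
Relative clearance = 0.0805 + 2.379 + 0.38 = 2.8395.
Dividing the baseline by the relative clearance: 19.4 / 2.8395 = 6.83 ng/mL.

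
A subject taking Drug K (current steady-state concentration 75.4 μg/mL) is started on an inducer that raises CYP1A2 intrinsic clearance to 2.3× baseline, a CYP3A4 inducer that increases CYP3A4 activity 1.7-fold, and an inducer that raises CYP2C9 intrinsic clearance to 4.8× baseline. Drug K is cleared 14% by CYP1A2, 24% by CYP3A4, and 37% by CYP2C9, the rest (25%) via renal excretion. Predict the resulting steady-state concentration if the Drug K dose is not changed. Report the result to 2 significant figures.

CYP1A2: 0.14 × 2.3 = 0.322
CYP3A4: 0.24 × 1.7 = 0.408
CYP2C9: 0.37 × 4.8 = 1.776
Other: 0.25 (unchanged)
Relative clearance = 0.322 + 0.408 + 1.776 + 0.25 = 2.756.
New steady-state concentration = 75.4 / 2.756 = 27 μg/mL (concentration scales inversely with clearance).

27 μg/mL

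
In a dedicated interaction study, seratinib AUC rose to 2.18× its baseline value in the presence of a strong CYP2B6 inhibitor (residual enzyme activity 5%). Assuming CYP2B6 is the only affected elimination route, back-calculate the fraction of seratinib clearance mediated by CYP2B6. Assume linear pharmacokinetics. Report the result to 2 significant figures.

0.57

CL'/CL = 1 / 2.18 = 0.4587
0.05·fm + (1 − fm) = 0.4587
fm = (0.4587 − 1) / (0.05 − 1) = 0.57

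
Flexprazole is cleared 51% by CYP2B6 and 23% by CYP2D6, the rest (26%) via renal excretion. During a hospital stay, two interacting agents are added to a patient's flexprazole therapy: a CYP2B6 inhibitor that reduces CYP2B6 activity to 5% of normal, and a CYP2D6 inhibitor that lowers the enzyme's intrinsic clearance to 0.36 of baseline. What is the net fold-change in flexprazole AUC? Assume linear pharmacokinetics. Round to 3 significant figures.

2.72

The CYP2B6 pathway (51% of clearance) is reduced to 0.05× activity: 0.51 × 0.05 = 0.0255.
The CYP2D6 pathway (23% of clearance) falls to 0.36× activity: 0.23 × 0.36 = 0.0828.
Non-CYP routes (26%) are unchanged.
CL_new/CL_old = 0.0255 + 0.0828 + 0.26 = 0.3683.
Net AUC ratio = 1 / 0.3683 = 2.72.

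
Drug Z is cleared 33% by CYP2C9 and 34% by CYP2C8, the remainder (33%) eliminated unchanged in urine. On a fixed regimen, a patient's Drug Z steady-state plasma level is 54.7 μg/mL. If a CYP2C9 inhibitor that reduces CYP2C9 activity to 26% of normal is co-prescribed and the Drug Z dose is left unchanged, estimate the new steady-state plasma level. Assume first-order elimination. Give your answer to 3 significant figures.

72.4 μg/mL

The CYP2C9 pathway (33% of clearance) is reduced to 0.26× activity: 0.33 × 0.26 = 0.0858.
CYP2C8 (34%) and the residual 33% are unaffected.
New clearance relative to baseline: 0.0858 + 0.34 + 0.33 = 0.7558.
New steady-state plasma level = baseline ÷ relative clearance = 54.7 / 0.7558 = 72.4 μg/mL.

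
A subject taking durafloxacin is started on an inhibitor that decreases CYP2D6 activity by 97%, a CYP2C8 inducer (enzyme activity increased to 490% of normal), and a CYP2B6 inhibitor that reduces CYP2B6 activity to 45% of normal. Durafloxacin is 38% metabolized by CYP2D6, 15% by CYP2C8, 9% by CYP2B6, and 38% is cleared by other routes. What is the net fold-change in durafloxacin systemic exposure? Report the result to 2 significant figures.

The CYP2D6 pathway (38% of clearance) is reduced to 0.03× activity: 0.38 × 0.03 = 0.0114.
The CYP2C8 pathway (15% of clearance) rises to 4.9× activity: 0.15 × 4.9 = 0.735.
The CYP2B6 pathway (9% of clearance) drops to 0.45× activity: 0.09 × 0.45 = 0.0405.
The remaining 38% of clearance is unaffected.
New clearance relative to baseline: 0.0114 + 0.735 + 0.0405 + 0.38 = 1.1669.
Because systemic exposure varies inversely with clearance, the combined effect is 1 / 1.1669 = 0.86.

0.86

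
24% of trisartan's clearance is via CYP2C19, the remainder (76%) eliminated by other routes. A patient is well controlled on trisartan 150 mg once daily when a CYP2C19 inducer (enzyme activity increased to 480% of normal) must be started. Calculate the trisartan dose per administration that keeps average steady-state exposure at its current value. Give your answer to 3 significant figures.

The CYP2C19 pathway (24% of clearance) is boosted to 4.8× activity: 0.24 × 4.8 = 1.152.
The remaining 76% of clearance is unaffected.
Relative clearance = 1.152 + 0.76 = 1.912.
To maintain the same steady-state level, dose must scale with clearance: new dose = 150 × 1.912 = 287 mg.

287 mg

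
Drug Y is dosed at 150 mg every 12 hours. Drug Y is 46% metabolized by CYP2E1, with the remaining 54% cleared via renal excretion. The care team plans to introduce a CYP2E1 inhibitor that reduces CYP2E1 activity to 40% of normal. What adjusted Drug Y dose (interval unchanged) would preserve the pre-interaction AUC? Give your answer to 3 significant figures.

CYP2E1: 0.46 × 0.4 = 0.184
Other: 0.54 (unchanged)
CL_new/CL_old = 0.184 + 0.54 = 0.724.
Css,avg = (dose rate)/CL, so holding Css fixed requires dose ∝ CL: 150 × 0.724 = 109 mg.

109 mg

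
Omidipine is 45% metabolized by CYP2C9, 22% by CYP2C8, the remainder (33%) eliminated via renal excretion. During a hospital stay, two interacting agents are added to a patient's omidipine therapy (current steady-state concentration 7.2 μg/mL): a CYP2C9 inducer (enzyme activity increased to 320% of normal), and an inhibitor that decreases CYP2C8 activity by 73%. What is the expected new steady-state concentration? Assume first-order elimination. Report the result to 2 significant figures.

3.9 μg/mL

CYP2C9: 0.45 × 3.2 = 1.44
CYP2C8: 0.22 × 0.27 = 0.0594
Other: 0.33 (unchanged)
Relative clearance = 1.44 + 0.0594 + 0.33 = 1.8294.
New steady-state concentration = 7.2 / 1.8294 = 3.9 μg/mL (concentration scales inversely with clearance).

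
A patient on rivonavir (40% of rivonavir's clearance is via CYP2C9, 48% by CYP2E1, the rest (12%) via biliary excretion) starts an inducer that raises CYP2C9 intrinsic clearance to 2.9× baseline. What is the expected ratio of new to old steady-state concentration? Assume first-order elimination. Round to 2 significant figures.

The CYP2C9 pathway (40% of clearance) is boosted to 2.9× activity: 0.4 × 2.9 = 1.16.
CYP2E1 (48%) and the residual 12% are unaffected.
New clearance relative to baseline: 1.16 + 0.48 + 0.12 = 1.76.
Steady-state concentration ratio = CL_old/CL_new = 1 / 1.76 = 0.57.

0.57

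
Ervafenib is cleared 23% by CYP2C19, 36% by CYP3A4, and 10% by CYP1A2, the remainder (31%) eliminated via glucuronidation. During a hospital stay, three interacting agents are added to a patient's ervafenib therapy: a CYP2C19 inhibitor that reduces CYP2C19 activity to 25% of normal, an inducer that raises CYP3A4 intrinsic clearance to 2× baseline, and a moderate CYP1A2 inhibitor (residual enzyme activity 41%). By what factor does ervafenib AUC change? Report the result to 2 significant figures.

The CYP2C19 pathway (23% of clearance) is reduced to 0.25× activity: 0.23 × 0.25 = 0.0575.
The CYP3A4 pathway (36% of clearance) increases to 2× activity: 0.36 × 2 = 0.72.
The CYP1A2 pathway (10% of clearance) drops to 0.41× activity: 0.1 × 0.41 = 0.041.
Non-CYP routes (31%) are unchanged.
Relative clearance = 0.0575 + 0.72 + 0.041 + 0.31 = 1.1285.
Because AUC varies inversely with clearance, the combined effect is 1 / 1.1285 = 0.89.

0.89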